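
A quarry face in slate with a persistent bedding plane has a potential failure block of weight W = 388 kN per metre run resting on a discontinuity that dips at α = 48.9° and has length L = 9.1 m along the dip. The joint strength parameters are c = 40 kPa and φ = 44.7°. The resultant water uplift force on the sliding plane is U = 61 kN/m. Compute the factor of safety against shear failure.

Resolving the block weight along and normal to the plane and applying the Mohr–Coulomb strength on the joint:
N' = W cosα − U = 388·cos48.9° − 61 = 194.1 kN/m
Driving force T = W sinα = 388·sin48.9° = 292.4 kN/m
Resisting force R = c·L + N'·tanφ = 40·9.1 + 194.1·tan44.7° = 364.0 + 192.0 = 556.0 kN/m
FS = R / T = 556.0 / 292.4 = 1.902

FS = 1.90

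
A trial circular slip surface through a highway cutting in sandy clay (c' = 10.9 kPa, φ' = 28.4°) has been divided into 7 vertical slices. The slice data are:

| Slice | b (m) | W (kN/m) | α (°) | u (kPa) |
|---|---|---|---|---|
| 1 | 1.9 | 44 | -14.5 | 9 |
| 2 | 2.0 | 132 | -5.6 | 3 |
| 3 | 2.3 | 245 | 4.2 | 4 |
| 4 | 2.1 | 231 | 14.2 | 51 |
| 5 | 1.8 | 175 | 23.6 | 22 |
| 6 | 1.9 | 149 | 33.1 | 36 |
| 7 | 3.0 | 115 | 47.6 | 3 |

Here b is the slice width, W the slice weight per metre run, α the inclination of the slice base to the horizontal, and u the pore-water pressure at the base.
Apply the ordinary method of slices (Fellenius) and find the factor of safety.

Ordinary method of slices: FS = Σ[c'·Δl_i + (W_i cosα_i − u_i·Δl_i)·tanφ'] / Σ W_i sinα_i, with Δl_i = b_i / cosα_i.
Slice 1: Δl = 1.9/cos(-14.5°) = 1.963 m; N'_1 = 44·cos(-14.5°) − 9·1.963 = 24.9; c'Δl = 21.39; W sinα = -11.0
Slice 2: Δl = 2.0/cos(-5.6°) = 2.010 m; N'_2 = 132·cos(-5.6°) − 3·2.010 = 125.3; c'Δl = 21.90; W sinα = -12.9
Slice 3: Δl = 2.3/cos4.2° = 2.306 m; N'_3 = 245·cos4.2° − 4·2.306 = 235.1; c'Δl = 25.14; W sinα = 17.9
Slice 4: Δl = 2.1/cos14.2° = 2.166 m; N'_4 = 231·cos14.2° − 51·2.166 = 113.5; c'Δl = 23.61; W sinα = 56.7
Slice 5: Δl = 1.8/cos23.6° = 1.964 m; N'_5 = 175·cos23.6° − 22·1.964 = 117.1; c'Δl = 21.41; W sinα = 70.1
Slice 6: Δl = 1.9/cos33.1° = 2.268 m; N'_6 = 149·cos33.1° − 36·2.268 = 43.2; c'Δl = 24.72; W sinα = 81.4
Slice 7: Δl = 3.0/cos47.6° = 4.449 m; N'_7 = 115·cos47.6° − 3·4.449 = 64.2; c'Δl = 48.49; W sinα = 84.9
Σc'Δl = 186.7 kN/m; ΣN' = 723.4 kN/m; ΣW sinα = 287.1 kN/m
Resisting = 186.7 + 723.4·tan28.4° = 186.7 + 391.1 = 577.8 kN/m
FS = 577.8 / 287.1 = 2.013

FS = 2.01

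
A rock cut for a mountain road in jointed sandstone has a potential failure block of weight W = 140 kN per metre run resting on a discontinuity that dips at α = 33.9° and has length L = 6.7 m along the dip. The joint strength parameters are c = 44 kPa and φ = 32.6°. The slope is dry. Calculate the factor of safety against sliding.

FS = 4.73

Resolving the block weight along and normal to the plane and applying the Mohr–Coulomb strength on the joint:
N' = W cosα = 140·cos33.9° = 116.2 kN/m
Driving force T = W sinα = 140·sin33.9° = 78.1 kN/m
Resisting force R = c·L + N'·tanφ = 44·6.7 + 116.2·tan32.6° = 294.8 + 74.3 = 369.1 kN/m
FS = R / T = 369.1 / 78.1 = 4.727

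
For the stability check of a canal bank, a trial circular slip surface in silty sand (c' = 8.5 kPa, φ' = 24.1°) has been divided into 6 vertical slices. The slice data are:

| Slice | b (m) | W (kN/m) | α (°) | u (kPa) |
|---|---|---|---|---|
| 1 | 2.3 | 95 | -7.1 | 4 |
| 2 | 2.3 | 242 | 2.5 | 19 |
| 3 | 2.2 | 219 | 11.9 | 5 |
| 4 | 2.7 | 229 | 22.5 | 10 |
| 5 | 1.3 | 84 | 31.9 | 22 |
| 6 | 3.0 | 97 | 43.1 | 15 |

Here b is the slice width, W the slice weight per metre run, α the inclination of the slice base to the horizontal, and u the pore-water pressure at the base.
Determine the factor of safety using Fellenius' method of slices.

FS = 1.86

Ordinary method of slices: FS = Σ[c'·Δl_i + (W_i cosα_i − u_i·Δl_i)·tanφ'] / Σ W_i sinα_i, with Δl_i = b_i / cosα_i.
Slice 1: Δl = 2.3/cos(-7.1°) = 2.318 m; N'_1 = 95·cos(-7.1°) − 4·2.318 = 85.0; c'Δl = 19.70; W sinα = -11.7
Slice 2: Δl = 2.3/cos2.5° = 2.302 m; N'_2 = 242·cos2.5° − 19·2.302 = 198.0; c'Δl = 19.57; W sinα = 10.6
Slice 3: Δl = 2.2/cos11.9° = 2.248 m; N'_3 = 219·cos11.9° − 5·2.248 = 203.1; c'Δl = 19.11; W sinα = 45.2
Slice 4: Δl = 2.7/cos22.5° = 2.922 m; N'_4 = 229·cos22.5° − 10·2.922 = 182.3; c'Δl = 24.84; W sinα = 87.6
Slice 5: Δl = 1.3/cos31.9° = 1.531 m; N'_5 = 84·cos31.9° − 22·1.531 = 37.6; c'Δl = 13.02; W sinα = 44.4
Slice 6: Δl = 3.0/cos43.1° = 4.109 m; N'_6 = 97·cos43.1° − 15·4.109 = 9.2; c'Δl = 34.92; W sinα = 66.3
Σc'Δl = 131.2 kN/m; ΣN' = 715.2 kN/m; ΣW sinα = 242.3 kN/m
Resisting = 131.2 + 715.2·tan24.1° = 131.2 + 319.9 = 451.1 kN/m
FS = 451.1 / 242.3 = 1.862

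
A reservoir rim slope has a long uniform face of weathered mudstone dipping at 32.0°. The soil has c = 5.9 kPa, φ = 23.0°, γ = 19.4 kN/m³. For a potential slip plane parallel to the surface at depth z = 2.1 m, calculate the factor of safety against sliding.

FS = 1.00

For an infinite slope with a slip plane parallel to the surface (no pore pressure): FS = [c + γz cos²β tanφ] / [γz sinβ cosβ].
γz = 19.4·2.1 = 40.74 kN/m²
Numerator = 5.9 + 40.74·cos²32.0°·tan23.0° = 5.9 + 40.74·0.7192·0.4245 = 18.337 kPa
Denominator = 40.74·sin32.0°·cos32.0° = 40.74·0.5299·0.8480 = 18.308 kPa
FS = 18.337 / 18.308 = 1.002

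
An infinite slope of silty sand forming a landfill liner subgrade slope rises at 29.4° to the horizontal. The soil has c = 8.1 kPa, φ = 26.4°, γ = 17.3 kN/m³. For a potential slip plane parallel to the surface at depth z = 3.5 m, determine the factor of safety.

FS = 1.19

For an infinite slope with a slip plane parallel to the surface (no pore pressure): FS = [c + γz cos²β tanφ] / [γz sinβ cosβ].
γz = 17.3·3.5 = 60.55 kN/m²
Numerator = 8.1 + 60.55·cos²29.4°·tan26.4° = 8.1 + 60.55·0.7590·0.4964 = 30.914 kPa
Denominator = 60.55·sin29.4°·cos29.4° = 60.55·0.4909·0.8712 = 25.896 kPa
FS = 30.914 / 25.896 = 1.194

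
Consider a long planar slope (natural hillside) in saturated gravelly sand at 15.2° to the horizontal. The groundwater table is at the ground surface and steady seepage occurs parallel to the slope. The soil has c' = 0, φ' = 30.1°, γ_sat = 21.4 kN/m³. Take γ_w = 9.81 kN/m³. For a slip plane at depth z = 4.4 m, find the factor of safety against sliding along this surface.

With seepage parallel to the slope and the water table at the surface, the effective normal stress on the slip plane uses the buoyant unit weight γ' = γ_sat − γ_w while the driving shear stress uses γ_sat:
FS = [c' + γ' z cos²β tanφ'] / [γ_sat z sinβ cosβ]
(For c' = 0 this reduces to FS = (γ'/γ_sat)·tanφ'/tanβ.)
γ' = 21.4 − 9.81 = 11.59 kN/m³
Numerator = 0.0 + 11.59·4.4·cos²15.2°·tan30.1° = 0.0 + 11.59·4.4·0.9313·0.5797 = 27.529 kPa
Denominator = 21.4·4.4·sin15.2°·cos15.2° = 21.4·4.4·0.2622·0.9650 = 23.824 kPa
FS = 27.529 / 23.824 = 1.156

FS = 1.16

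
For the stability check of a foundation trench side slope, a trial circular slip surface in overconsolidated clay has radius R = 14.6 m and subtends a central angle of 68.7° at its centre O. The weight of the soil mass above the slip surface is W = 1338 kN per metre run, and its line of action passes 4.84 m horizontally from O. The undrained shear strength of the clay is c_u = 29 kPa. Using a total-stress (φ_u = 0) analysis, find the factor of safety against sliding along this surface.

Taking moments about the centre O, the resisting moment is provided by the undrained shear strength acting along the arc:
Arc length L_a = R·θ = 14.6·(68.7°·π/180) = 14.6·1.1990 = 17.51 m
M_R = c_u·L_a·R = 29·17.51·14.6 = 7412.0 kN·m/m
M_D = W·d = 1338·4.84 = 6475.9 kN·m/m
FS = M_R / M_D = 7412.0 / 6475.9 = 1.145

FS = 1.14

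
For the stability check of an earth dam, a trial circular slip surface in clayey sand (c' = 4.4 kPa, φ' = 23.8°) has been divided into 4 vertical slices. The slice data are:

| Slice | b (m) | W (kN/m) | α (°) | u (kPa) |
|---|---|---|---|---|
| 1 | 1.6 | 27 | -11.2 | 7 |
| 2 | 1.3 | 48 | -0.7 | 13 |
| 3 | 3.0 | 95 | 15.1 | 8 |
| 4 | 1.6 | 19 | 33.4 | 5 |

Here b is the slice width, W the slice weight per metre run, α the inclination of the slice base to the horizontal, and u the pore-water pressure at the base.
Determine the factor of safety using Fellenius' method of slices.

Ordinary method of slices: FS = Σ[c'·Δl_i + (W_i cosα_i − u_i·Δl_i)·tanφ'] / Σ W_i sinα_i, with Δl_i = b_i / cosα_i.
Slice 1: Δl = 1.6/cos(-11.2°) = 1.631 m; N'_1 = 27·cos(-11.2°) − 7·1.631 = 15.1; c'Δl = 7.18; W sinα = -5.2
Slice 2: Δl = 1.3/cos(-0.7°) = 1.300 m; N'_2 = 48·cos(-0.7°) − 13·1.300 = 31.1; c'Δl = 5.72; W sinα = -0.6
Slice 3: Δl = 3.0/cos15.1° = 3.107 m; N'_3 = 95·cos15.1° − 8·3.107 = 66.9; c'Δl = 13.67; W sinα = 24.7
Slice 4: Δl = 1.6/cos33.4° = 1.917 m; N'_4 = 19·cos33.4° − 5·1.917 = 6.3; c'Δl = 8.43; W sinα = 10.5
Σc'Δl = 35.0 kN/m; ΣN' = 119.3 kN/m; ΣW sinα = 29.4 kN/m
Resisting = 35.0 + 119.3·tan23.8° = 35.0 + 52.6 = 87.6 kN/m
FS = 87.6 / 29.4 = 2.983

FS = 2.98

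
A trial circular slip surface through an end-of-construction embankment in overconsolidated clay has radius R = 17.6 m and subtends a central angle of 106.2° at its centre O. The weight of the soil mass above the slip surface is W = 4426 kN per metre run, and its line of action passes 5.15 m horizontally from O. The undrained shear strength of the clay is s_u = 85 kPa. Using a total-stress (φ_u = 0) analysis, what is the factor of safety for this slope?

FS = 2.14

Taking moments about the centre O, the resisting moment is provided by the undrained shear strength acting along the arc:
Arc length L_a = R·θ = 17.6·(106.2°·π/180) = 17.6·1.8535 = 32.62 m
M_R = s_u·L_a·R = 85·32.62·17.6 = 48803.0 kN·m/m
M_D = W·d = 4426·5.15 = 22793.9 kN·m/m
FS = M_R / M_D = 48803.0 / 22793.9 = 2.141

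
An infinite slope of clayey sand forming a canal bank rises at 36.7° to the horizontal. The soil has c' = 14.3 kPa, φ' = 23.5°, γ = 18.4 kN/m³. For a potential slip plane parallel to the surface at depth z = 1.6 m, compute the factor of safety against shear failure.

For an infinite slope with a slip plane parallel to the surface (no pore pressure): FS = [c' + γz cos²β tanφ'] / [γz sinβ cosβ].
γz = 18.4·1.6 = 29.44 kN/m²
Numerator = 14.3 + 29.44·cos²36.7°·tan23.5° = 14.3 + 29.44·0.6428·0.4348 = 22.529 kPa
Denominator = 29.44·sin36.7°·cos36.7° = 29.44·0.5976·0.8018 = 14.107 kPa
FS = 22.529 / 14.107 = 1.597

FS = 1.60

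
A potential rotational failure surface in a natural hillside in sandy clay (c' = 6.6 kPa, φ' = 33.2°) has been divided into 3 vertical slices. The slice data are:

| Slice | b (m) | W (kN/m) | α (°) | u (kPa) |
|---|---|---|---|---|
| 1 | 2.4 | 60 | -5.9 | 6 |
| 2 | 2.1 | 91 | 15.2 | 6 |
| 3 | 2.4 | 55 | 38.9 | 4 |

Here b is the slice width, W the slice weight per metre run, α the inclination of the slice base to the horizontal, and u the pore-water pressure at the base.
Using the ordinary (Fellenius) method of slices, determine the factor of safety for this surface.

FS = 2.85

Ordinary method of slices: FS = Σ[c'·Δl_i + (W_i cosα_i − u_i·Δl_i)·tanφ'] / Σ W_i sinα_i, with Δl_i = b_i / cosα_i.
Slice 1: Δl = 2.4/cos(-5.9°) = 2.413 m; N'_1 = 60·cos(-5.9°) − 6·2.413 = 45.2; c'Δl = 15.92; W sinα = -6.2
Slice 2: Δl = 2.1/cos15.2° = 2.176 m; N'_2 = 91·cos15.2° − 6·2.176 = 74.8; c'Δl = 14.36; W sinα = 23.9
Slice 3: Δl = 2.4/cos38.9° = 3.084 m; N'_3 = 55·cos38.9° − 4·3.084 = 30.5; c'Δl = 20.35; W sinα = 34.5
Σc'Δl = 50.6 kN/m; ΣN' = 150.4 kN/m; ΣW sinα = 52.2 kN/m
Resisting = 50.6 + 150.4·tan33.2° = 50.6 + 98.4 = 149.1 kN/m
FS = 149.1 / 52.2 = 2.854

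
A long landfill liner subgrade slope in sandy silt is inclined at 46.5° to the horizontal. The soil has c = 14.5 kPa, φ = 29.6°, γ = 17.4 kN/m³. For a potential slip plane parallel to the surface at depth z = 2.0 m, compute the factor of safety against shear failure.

For an infinite slope with a slip plane parallel to the surface (no pore pressure): FS = [c + γz cos²β tanφ] / [γz sinβ cosβ].
γz = 17.4·2.0 = 34.80 kN/m²
Numerator = 14.5 + 34.80·cos²46.5°·tan29.6° = 14.5 + 34.80·0.4738·0.5681 = 23.867 kPa
Denominator = 34.80·sin46.5°·cos46.5° = 34.80·0.7254·0.6884 = 17.376 kPa
FS = 23.867 / 17.376 = 1.374

FS = 1.37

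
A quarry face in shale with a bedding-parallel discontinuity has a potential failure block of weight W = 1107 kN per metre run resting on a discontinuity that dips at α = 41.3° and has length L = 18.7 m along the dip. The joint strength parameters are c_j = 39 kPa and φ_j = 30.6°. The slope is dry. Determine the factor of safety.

Resolving the block weight along and normal to the plane and applying the Mohr–Coulomb strength on the joint:
N' = W cosα = 1107·cos41.3° = 831.6 kN/m
Driving force T = W sinα = 1107·sin41.3° = 730.6 kN/m
Resisting force R = c_j·L + N'·tanφ_j = 39·18.7 + 831.6·tan30.6° = 729.3 + 491.8 = 1221.1 kN/m
FS = R / T = 1221.1 / 730.6 = 1.671

FS = 1.67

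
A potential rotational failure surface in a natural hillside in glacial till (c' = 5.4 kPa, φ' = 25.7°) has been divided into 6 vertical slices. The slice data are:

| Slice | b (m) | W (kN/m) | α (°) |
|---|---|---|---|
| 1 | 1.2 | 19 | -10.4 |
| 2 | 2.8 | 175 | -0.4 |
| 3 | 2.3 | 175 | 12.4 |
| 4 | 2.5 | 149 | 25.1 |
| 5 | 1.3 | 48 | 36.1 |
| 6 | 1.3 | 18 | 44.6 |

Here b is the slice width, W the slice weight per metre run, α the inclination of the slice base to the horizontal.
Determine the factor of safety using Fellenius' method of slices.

FS = 2.43

Ordinary method of slices: FS = Σ[c'·Δl_i + (W_i cosα_i)·tanφ'] / Σ W_i sinα_i, with Δl_i = b_i / cosα_i.
Slice 1: Δl = 1.2/cos(-10.4°) = 1.220 m; N'_1 = 19·cos(-10.4°) = 18.7; c'Δl = 6.59; W sinα = -3.4
Slice 2: Δl = 2.8/cos(-0.4°) = 2.800 m; N'_2 = 175·cos(-0.4°) = 175.0; c'Δl = 15.12; W sinα = -1.2
Slice 3: Δl = 2.3/cos12.4° = 2.355 m; N'_3 = 175·cos12.4° = 170.9; c'Δl = 12.72; W sinα = 37.6
Slice 4: Δl = 2.5/cos25.1° = 2.761 m; N'_4 = 149·cos25.1° = 134.9; c'Δl = 14.91; W sinα = 63.2
Slice 5: Δl = 1.3/cos36.1° = 1.609 m; N'_5 = 48·cos36.1° = 38.8; c'Δl = 8.69; W sinα = 28.3
Slice 6: Δl = 1.3/cos44.6° = 1.826 m; N'_6 = 18·cos44.6° = 12.8; c'Δl = 9.86; W sinα = 12.6
Σc'Δl = 67.9 kN/m; ΣN' = 551.1 kN/m; ΣW sinα = 137.1 kN/m
Resisting = 67.9 + 551.1·tan25.7° = 67.9 + 265.2 = 333.1 kN/m
FS = 333.1 / 137.1 = 2.431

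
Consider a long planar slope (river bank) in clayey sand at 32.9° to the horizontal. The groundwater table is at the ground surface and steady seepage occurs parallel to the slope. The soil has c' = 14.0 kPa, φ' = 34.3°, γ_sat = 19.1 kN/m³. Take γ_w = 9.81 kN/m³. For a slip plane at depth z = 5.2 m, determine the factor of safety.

With seepage parallel to the slope and the water table at the surface, the effective normal stress on the slip plane uses the buoyant unit weight γ' = γ_sat − γ_w while the driving shear stress uses γ_sat:
FS = [c' + γ' z cos²β tanφ'] / [γ_sat z sinβ cosβ]
γ' = 19.1 − 9.81 = 9.29 kN/m³
Numerator = 14.0 + 9.29·5.2·cos²32.9°·tan34.3° = 14.0 + 9.29·5.2·0.7050·0.6822 = 37.231 kPa
Denominator = 19.1·5.2·sin32.9°·cos32.9° = 19.1·5.2·0.5432·0.8396 = 45.296 kPa
FS = 37.231 / 45.296 = 0.822

FS = 0.82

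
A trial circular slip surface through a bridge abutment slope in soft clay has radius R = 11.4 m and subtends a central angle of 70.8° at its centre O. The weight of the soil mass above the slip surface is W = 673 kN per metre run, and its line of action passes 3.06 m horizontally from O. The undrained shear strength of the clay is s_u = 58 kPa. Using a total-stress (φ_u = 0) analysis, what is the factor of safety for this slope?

Taking moments about the centre O, the resisting moment is provided by the undrained shear strength acting along the arc:
Arc length L_a = R·θ = 11.4·(70.8°·π/180) = 11.4·1.2357 = 14.09 m
M_R = s_u·L_a·R = 58·14.09·11.4 = 9314.3 kN·m/m
M_D = W·d = 673·3.06 = 2059.4 kN·m/m
FS = M_R / M_D = 9314.3 / 2059.4 = 4.523

FS = 4.52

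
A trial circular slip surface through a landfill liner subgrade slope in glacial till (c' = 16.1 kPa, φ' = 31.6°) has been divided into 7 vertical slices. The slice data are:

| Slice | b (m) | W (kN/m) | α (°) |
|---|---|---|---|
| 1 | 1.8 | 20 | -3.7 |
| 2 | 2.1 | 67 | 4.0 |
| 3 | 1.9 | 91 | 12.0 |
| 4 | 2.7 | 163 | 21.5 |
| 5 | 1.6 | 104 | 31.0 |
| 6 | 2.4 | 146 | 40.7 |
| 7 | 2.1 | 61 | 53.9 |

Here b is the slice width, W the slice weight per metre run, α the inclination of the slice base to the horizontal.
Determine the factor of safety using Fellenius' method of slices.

FS = 2.23

Ordinary method of slices: FS = Σ[c'·Δl_i + (W_i cosα_i)·tanφ'] / Σ W_i sinα_i, with Δl_i = b_i / cosα_i.
Slice 1: Δl = 1.8/cos(-3.7°) = 1.804 m; N'_1 = 20·cos(-3.7°) = 20.0; c'Δl = 29.04; W sinα = -1.3
Slice 2: Δl = 2.1/cos4.0° = 2.105 m; N'_2 = 67·cos4.0° = 66.8; c'Δl = 33.89; W sinα = 4.7
Slice 3: Δl = 1.9/cos12.0° = 1.942 m; N'_3 = 91·cos12.0° = 89.0; c'Δl = 31.27; W sinα = 18.9
Slice 4: Δl = 2.7/cos21.5° = 2.902 m; N'_4 = 163·cos21.5° = 151.7; c'Δl = 46.72; W sinα = 59.7
Slice 5: Δl = 1.6/cos31.0° = 1.867 m; N'_5 = 104·cos31.0° = 89.1; c'Δl = 30.05; W sinα = 53.6
Slice 6: Δl = 2.4/cos40.7° = 3.166 m; N'_6 = 146·cos40.7° = 110.7; c'Δl = 50.97; W sinα = 95.2
Slice 7: Δl = 2.1/cos53.9° = 3.564 m; N'_7 = 61·cos53.9° = 35.9; c'Δl = 57.38; W sinα = 49.3
Σc'Δl = 279.3 kN/m; ΣN' = 563.2 kN/m; ΣW sinα = 280.1 kN/m
Resisting = 279.3 + 563.2·tan31.6° = 279.3 + 346.5 = 625.8 kN/m
FS = 625.8 / 280.1 = 2.234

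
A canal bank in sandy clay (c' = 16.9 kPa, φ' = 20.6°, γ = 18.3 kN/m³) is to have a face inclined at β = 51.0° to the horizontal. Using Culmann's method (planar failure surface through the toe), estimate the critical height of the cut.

H_c = 19.55 m

Culmann's analysis gives the critical failure plane at α_cr = (β + φ')/2 = (51.0 + 20.6)/2 = 35.8°, and the critical height
H_c = (4c'/γ) · sinβ cosφ' / [1 − cos(β − φ')]
    = (4·16.9/18.3) · sin51.0°·cos20.6° / [1 − cos(30.4°)]
    = 3.694 · 0.7771·0.9361 / [1 − 0.8625]
    = 3.694 · 0.7275 / 0.1375
    = 19.55 m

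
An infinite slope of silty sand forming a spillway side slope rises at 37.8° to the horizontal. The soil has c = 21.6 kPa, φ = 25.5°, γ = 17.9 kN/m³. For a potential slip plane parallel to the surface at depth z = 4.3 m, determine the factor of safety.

FS = 1.19

For an infinite slope with a slip plane parallel to the surface (no pore pressure): FS = [c + γz cos²β tanφ] / [γz sinβ cosβ].
γz = 17.9·4.3 = 76.97 kN/m²
Numerator = 21.6 + 76.97·cos²37.8°·tan25.5° = 21.6 + 76.97·0.6243·0.4770 = 44.521 kPa
Denominator = 76.97·sin37.8°·cos37.8° = 76.97·0.6129·0.7902 = 37.276 kPa
FS = 44.521 / 37.276 = 1.194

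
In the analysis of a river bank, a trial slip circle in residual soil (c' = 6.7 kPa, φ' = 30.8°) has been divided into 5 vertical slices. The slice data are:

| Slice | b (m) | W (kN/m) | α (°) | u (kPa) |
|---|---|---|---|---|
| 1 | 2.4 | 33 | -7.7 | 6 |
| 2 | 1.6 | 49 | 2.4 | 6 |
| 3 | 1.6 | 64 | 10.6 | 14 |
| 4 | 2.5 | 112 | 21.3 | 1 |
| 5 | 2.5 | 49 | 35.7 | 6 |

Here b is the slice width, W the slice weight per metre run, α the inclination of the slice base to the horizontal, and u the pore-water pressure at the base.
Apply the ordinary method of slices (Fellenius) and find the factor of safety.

Ordinary method of slices: FS = Σ[c'·Δl_i + (W_i cosα_i − u_i·Δl_i)·tanφ'] / Σ W_i sinα_i, with Δl_i = b_i / cosα_i.
Slice 1: Δl = 2.4/cos(-7.7°) = 2.422 m; N'_1 = 33·cos(-7.7°) − 6·2.422 = 18.2; c'Δl = 16.23; W sinα = -4.4
Slice 2: Δl = 1.6/cos2.4° = 1.601 m; N'_2 = 49·cos2.4° − 6·1.601 = 39.3; c'Δl = 10.73; W sinα = 2.1
Slice 3: Δl = 1.6/cos10.6° = 1.628 m; N'_3 = 64·cos10.6° − 14·1.628 = 40.1; c'Δl = 10.91; W sinα = 11.8
Slice 4: Δl = 2.5/cos21.3° = 2.683 m; N'_4 = 112·cos21.3° − 1·2.683 = 101.7; c'Δl = 17.98; W sinα = 40.7
Slice 5: Δl = 2.5/cos35.7° = 3.079 m; N'_5 = 49·cos35.7° − 6·3.079 = 21.3; c'Δl = 20.63; W sinα = 28.6
Σc'Δl = 76.5 kN/m; ΣN' = 220.6 kN/m; ΣW sinα = 78.7 kN/m
Resisting = 76.5 + 220.6·tan30.8° = 76.5 + 131.5 = 208.0 kN/m
FS = 208.0 / 78.7 = 2.643

FS = 2.64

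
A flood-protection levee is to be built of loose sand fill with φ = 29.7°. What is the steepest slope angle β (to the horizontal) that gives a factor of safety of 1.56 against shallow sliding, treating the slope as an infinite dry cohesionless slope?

For an infinite dry cohesionless slope FS = tanφ/tanβ, so tanβ = tanφ / FS.
tanβ = tan29.7° / 1.56 = 0.5704 / 1.56 = 0.3656
β = arctan(0.3656) = 20.08°

β = 20.1°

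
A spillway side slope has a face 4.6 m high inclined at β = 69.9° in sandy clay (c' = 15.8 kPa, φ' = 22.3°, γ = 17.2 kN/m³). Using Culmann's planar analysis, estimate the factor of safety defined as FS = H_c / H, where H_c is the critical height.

FS = 2.13

H_c = (4c'/γ) · sinβ cosφ' / [1 − cos(β − φ')]
    = (4·15.8/17.2) · sin69.9°·cos22.3° / [1 − cos47.6°]
    = 3.674 · 0.8689 / 0.3257 = 9.80 m
FS = H_c / H = 9.80 / 4.6 = 2.131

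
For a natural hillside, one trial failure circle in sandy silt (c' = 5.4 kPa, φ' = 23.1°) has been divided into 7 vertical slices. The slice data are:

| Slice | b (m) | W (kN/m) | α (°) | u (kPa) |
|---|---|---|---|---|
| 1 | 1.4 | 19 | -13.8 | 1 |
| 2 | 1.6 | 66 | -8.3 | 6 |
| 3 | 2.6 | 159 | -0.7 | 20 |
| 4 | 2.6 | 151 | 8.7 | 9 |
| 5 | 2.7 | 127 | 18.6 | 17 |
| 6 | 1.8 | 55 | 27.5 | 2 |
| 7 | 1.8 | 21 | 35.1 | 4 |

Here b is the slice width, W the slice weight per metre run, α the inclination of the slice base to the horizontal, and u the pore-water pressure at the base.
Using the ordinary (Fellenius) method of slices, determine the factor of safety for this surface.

FS = 3.14

Ordinary method of slices: FS = Σ[c'·Δl_i + (W_i cosα_i − u_i·Δl_i)·tanφ'] / Σ W_i sinα_i, with Δl_i = b_i / cosα_i.
Slice 1: Δl = 1.4/cos(-13.8°) = 1.442 m; N'_1 = 19·cos(-13.8°) − 1·1.442 = 17.0; c'Δl = 7.78; W sinα = -4.5
Slice 2: Δl = 1.6/cos(-8.3°) = 1.617 m; N'_2 = 66·cos(-8.3°) − 6·1.617 = 55.6; c'Δl = 8.73; W sinα = -9.5
Slice 3: Δl = 2.6/cos(-0.7°) = 2.600 m; N'_3 = 159·cos(-0.7°) − 20·2.600 = 107.0; c'Δl = 14.04; W sinα = -1.9
Slice 4: Δl = 2.6/cos8.7° = 2.630 m; N'_4 = 151·cos8.7° − 9·2.630 = 125.6; c'Δl = 14.20; W sinα = 22.8
Slice 5: Δl = 2.7/cos18.6° = 2.849 m; N'_5 = 127·cos18.6° − 17·2.849 = 71.9; c'Δl = 15.38; W sinα = 40.5
Slice 6: Δl = 1.8/cos27.5° = 2.029 m; N'_6 = 55·cos27.5° − 2·2.029 = 44.7; c'Δl = 10.96; W sinα = 25.4
Slice 7: Δl = 1.8/cos35.1° = 2.200 m; N'_7 = 21·cos35.1° − 4·2.200 = 8.4; c'Δl = 11.88; W sinα = 12.1
Σc'Δl = 83.0 kN/m; ΣN' = 430.2 kN/m; ΣW sinα = 84.8 kN/m
Resisting = 83.0 + 430.2·tan23.1° = 83.0 + 183.5 = 266.5 kN/m
FS = 266.5 / 84.8 = 3.142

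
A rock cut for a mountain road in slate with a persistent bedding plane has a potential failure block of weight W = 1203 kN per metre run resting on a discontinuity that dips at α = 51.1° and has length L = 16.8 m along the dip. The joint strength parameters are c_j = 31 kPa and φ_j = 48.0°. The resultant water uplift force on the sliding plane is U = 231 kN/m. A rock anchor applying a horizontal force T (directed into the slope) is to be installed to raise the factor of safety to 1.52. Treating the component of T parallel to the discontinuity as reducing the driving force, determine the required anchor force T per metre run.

T = 176 kN/m

Resolving forces along and normal to the sliding plane, with the horizontal anchor force T adding T·sinα to the effective normal force and T·cosα acting up the plane against the driving force:
FS = [c_jL + (W cosα − U + T sinα) tanφ_j] / [W sinα − T cosα]
Without the anchor: N' = 524.4 kN/m, driving T_d = 936.2 kN/m, resisting R = 31·16.8 + 524.4·tan48.0° = 1103.2 kN/m, FS = 1.18.
Setting FS = 1.52 and solving for T:
1.52·(936.2 − T cos51.1°) = 1103.2 + T sin51.1°·tan48.0°
T·(sin51.1°·tan48.0° + 1.52·cos51.1°) = 1.52·936.2 − 1103.2
T·(0.7782·1.1106 + 1.52·0.6280) = 1423.1 − 1103.2 = 319.8
T·1.8188 = 319.8
T = 175.8 kN/m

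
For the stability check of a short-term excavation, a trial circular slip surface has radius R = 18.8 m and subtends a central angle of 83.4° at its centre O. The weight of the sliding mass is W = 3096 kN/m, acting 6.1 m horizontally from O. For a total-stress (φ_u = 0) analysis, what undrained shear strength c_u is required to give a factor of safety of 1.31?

c_u = 48.1 kPa

FS = c_u·L_a·R / (W·d), so c_u = FS·W·d / (L_a·R).
Arc length L_a = R·θ = 18.8·(83.4°·π/180) = 18.8·1.4556 = 27.37 m
c_u = 1.31·3096·6.1 / (27.37·18.8) = 24740.1 / 514.47 = 48.09 kPa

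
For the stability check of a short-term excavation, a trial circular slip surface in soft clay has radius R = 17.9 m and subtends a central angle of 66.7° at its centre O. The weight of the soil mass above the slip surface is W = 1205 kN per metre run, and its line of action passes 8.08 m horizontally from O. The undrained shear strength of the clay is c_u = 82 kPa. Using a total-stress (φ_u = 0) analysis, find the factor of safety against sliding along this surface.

Taking moments about the centre O, the resisting moment is provided by the undrained shear strength acting along the arc:
Arc length L_a = R·θ = 17.9·(66.7°·π/180) = 17.9·1.1641 = 20.84 m
M_R = c_u·L_a·R = 82·20.84·17.9 = 30586.0 kN·m/m
M_D = W·d = 1205·8.08 = 9736.4 kN·m/m
FS = M_R / M_D = 30586.0 / 9736.4 = 3.141

FS = 3.14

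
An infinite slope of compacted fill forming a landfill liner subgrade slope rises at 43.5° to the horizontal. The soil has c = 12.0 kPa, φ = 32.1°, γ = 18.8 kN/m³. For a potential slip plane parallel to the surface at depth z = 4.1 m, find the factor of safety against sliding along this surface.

FS = 0.97

For an infinite slope with a slip plane parallel to the surface (no pore pressure): FS = [c + γz cos²β tanφ] / [γz sinβ cosβ].
γz = 18.8·4.1 = 77.08 kN/m²
Numerator = 12.0 + 77.08·cos²43.5°·tan32.1° = 12.0 + 77.08·0.5262·0.6273 = 37.441 kPa
Denominator = 77.08·sin43.5°·cos43.5° = 77.08·0.6884·0.7254 = 38.487 kPa
FS = 37.441 / 38.487 = 0.973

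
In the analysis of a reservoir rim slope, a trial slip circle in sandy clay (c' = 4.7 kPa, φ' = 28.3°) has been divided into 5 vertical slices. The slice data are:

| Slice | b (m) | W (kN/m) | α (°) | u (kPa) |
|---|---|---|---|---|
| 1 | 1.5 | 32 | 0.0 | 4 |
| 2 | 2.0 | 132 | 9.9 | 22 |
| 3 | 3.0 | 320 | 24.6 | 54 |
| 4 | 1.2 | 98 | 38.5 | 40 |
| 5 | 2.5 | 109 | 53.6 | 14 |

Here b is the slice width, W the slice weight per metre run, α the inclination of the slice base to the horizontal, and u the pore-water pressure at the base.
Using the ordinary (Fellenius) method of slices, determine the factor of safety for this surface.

Ordinary method of slices: FS = Σ[c'·Δl_i + (W_i cosα_i − u_i·Δl_i)·tanφ'] / Σ W_i sinα_i, with Δl_i = b_i / cosα_i.
Slice 1: Δl = 1.5/cos0.0° = 1.500 m; N'_1 = 32·cos0.0° − 4·1.500 = 26.0; c'Δl = 7.05; W sinα = 0.0
Slice 2: Δl = 2.0/cos9.9° = 2.030 m; N'_2 = 132·cos9.9° − 22·2.030 = 85.4; c'Δl = 9.54; W sinα = 22.7
Slice 3: Δl = 3.0/cos24.6° = 3.299 m; N'_3 = 320·cos24.6° − 54·3.299 = 112.8; c'Δl = 15.51; W sinα = 133.2
Slice 4: Δl = 1.2/cos38.5° = 1.533 m; N'_4 = 98·cos38.5° − 40·1.533 = 15.4; c'Δl = 7.21; W sinα = 61.0
Slice 5: Δl = 2.5/cos53.6° = 4.213 m; N'_5 = 109·cos53.6° − 14·4.213 = 5.7; c'Δl = 19.80; W sinα = 87.7
Σc'Δl = 59.1 kN/m; ΣN' = 245.2 kN/m; ΣW sinα = 304.6 kN/m
Resisting = 59.1 + 245.2·tan28.3° = 59.1 + 132.0 = 191.1 kN/m
FS = 191.1 / 304.6 = 0.627

FS = 0.63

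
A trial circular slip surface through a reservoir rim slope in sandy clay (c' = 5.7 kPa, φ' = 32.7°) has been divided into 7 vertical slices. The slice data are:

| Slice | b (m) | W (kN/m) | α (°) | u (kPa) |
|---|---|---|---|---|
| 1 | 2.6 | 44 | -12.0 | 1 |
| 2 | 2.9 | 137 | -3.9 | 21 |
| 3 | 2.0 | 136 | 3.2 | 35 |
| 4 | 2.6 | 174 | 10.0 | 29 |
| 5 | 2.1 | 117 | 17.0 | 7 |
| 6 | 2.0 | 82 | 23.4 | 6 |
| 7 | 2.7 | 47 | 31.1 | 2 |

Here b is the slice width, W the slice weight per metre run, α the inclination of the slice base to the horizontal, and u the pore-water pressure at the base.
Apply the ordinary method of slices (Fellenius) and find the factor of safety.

FS = 3.64

Ordinary method of slices: FS = Σ[c'·Δl_i + (W_i cosα_i − u_i·Δl_i)·tanφ'] / Σ W_i sinα_i, with Δl_i = b_i / cosα_i.
Slice 1: Δl = 2.6/cos(-12.0°) = 2.658 m; N'_1 = 44·cos(-12.0°) − 1·2.658 = 40.4; c'Δl = 15.15; W sinα = -9.1
Slice 2: Δl = 2.9/cos(-3.9°) = 2.907 m; N'_2 = 137·cos(-3.9°) − 21·2.907 = 75.6; c'Δl = 16.57; W sinα = -9.3
Slice 3: Δl = 2.0/cos3.2° = 2.003 m; N'_3 = 136·cos3.2° − 35·2.003 = 65.7; c'Δl = 11.42; W sinα = 7.6
Slice 4: Δl = 2.6/cos10.0° = 2.640 m; N'_4 = 174·cos10.0° − 29·2.640 = 94.8; c'Δl = 15.05; W sinα = 30.2
Slice 5: Δl = 2.1/cos17.0° = 2.196 m; N'_5 = 117·cos17.0° − 7·2.196 = 96.5; c'Δl = 12.52; W sinα = 34.2
Slice 6: Δl = 2.0/cos23.4° = 2.179 m; N'_6 = 82·cos23.4° − 6·2.179 = 62.2; c'Δl = 12.42; W sinα = 32.6
Slice 7: Δl = 2.7/cos31.1° = 3.153 m; N'_7 = 47·cos31.1° − 2·3.153 = 33.9; c'Δl = 17.97; W sinα = 24.3
Σc'Δl = 101.1 kN/m; ΣN' = 469.1 kN/m; ΣW sinα = 110.4 kN/m
Resisting = 101.1 + 469.1·tan32.7° = 101.1 + 301.2 = 402.3 kN/m
FS = 402.3 / 110.4 = 3.644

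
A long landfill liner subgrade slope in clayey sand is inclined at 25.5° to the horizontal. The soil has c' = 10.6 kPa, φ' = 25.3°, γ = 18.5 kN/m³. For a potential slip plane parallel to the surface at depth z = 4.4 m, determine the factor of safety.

FS = 1.33

For an infinite slope with a slip plane parallel to the surface (no pore pressure): FS = [c' + γz cos²β tanφ'] / [γz sinβ cosβ].
γz = 18.5·4.4 = 81.40 kN/m²
Numerator = 10.6 + 81.40·cos²25.5°·tan25.3° = 10.6 + 81.40·0.8147·0.4727 = 41.946 kPa
Denominator = 81.40·sin25.5°·cos25.5° = 81.40·0.4305·0.9026 = 31.630 kPa
FS = 41.946 / 31.630 = 1.326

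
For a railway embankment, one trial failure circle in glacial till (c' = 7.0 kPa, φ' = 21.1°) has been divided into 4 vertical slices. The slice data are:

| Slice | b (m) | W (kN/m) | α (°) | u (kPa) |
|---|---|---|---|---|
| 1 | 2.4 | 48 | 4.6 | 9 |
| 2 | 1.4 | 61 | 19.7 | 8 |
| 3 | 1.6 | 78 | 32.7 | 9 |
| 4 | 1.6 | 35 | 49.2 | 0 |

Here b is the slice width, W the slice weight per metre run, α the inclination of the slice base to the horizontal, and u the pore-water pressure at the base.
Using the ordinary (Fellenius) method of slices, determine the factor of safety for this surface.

FS = 1.21

Ordinary method of slices: FS = Σ[c'·Δl_i + (W_i cosα_i − u_i·Δl_i)·tanφ'] / Σ W_i sinα_i, with Δl_i = b_i / cosα_i.
Slice 1: Δl = 2.4/cos4.6° = 2.408 m; N'_1 = 48·cos4.6° − 9·2.408 = 26.2; c'Δl = 16.85; W sinα = 3.8
Slice 2: Δl = 1.4/cos19.7° = 1.487 m; N'_2 = 61·cos19.7° − 8·1.487 = 45.5; c'Δl = 10.41; W sinα = 20.6
Slice 3: Δl = 1.6/cos32.7° = 1.901 m; N'_3 = 78·cos32.7° − 9·1.901 = 48.5; c'Δl = 13.31; W sinα = 42.1
Slice 4: Δl = 1.6/cos49.2° = 2.449 m; N'_4 = 35·cos49.2° − 0·2.449 = 22.9; c'Δl = 17.14; W sinα = 26.5
Σc'Δl = 57.7 kN/m; ΣN' = 143.1 kN/m; ΣW sinα = 93.0 kN/m
Resisting = 57.7 + 143.1·tan21.1° = 57.7 + 55.2 = 112.9 kN/m
FS = 112.9 / 93.0 = 1.214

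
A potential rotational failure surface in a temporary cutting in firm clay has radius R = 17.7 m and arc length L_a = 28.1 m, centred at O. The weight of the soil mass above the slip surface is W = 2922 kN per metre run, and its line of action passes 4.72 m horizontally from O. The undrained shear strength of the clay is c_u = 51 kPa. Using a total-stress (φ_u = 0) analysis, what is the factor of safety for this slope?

Taking moments about the centre O, the resisting moment is provided by the undrained shear strength acting along the arc:
M_R = c_u·L_a·R = 51·28.10·17.7 = 25365.9 kN·m/m
M_D = W·d = 2922·4.72 = 13791.8 kN·m/m
FS = M_R / M_D = 25365.9 / 13791.8 = 1.839

FS = 1.84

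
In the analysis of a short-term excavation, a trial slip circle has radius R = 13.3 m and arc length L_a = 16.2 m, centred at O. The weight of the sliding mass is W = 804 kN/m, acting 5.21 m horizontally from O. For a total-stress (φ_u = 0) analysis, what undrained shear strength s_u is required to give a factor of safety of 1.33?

FS = s_u·L_a·R / (W·d), so s_u = FS·W·d / (L_a·R).
s_u = 1.33·804·5.21 / (16.20·13.3) = 5571.2 / 215.46 = 25.86 kPa

s_u = 25.9 kPa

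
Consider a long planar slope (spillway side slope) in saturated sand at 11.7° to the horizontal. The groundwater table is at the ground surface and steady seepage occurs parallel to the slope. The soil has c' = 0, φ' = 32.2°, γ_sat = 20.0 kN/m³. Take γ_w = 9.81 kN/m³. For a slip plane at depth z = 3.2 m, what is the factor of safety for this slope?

FS = 1.55

With seepage parallel to the slope and the water table at the surface, the effective normal stress on the slip plane uses the buoyant unit weight γ' = γ_sat − γ_w while the driving shear stress uses γ_sat:
FS = [c' + γ' z cos²β tanφ'] / [γ_sat z sinβ cosβ]
(For c' = 0 this reduces to FS = (γ'/γ_sat)·tanφ'/tanβ.)
γ' = 20.0 − 9.81 = 10.19 kN/m³
Numerator = 0.0 + 10.19·3.2·cos²11.7°·tan32.2° = 0.0 + 10.19·3.2·0.9589·0.6297 = 19.690 kPa
Denominator = 20.0·3.2·sin11.7°·cos11.7° = 20.0·3.2·0.2028·0.9792 = 12.709 kPa
FS = 19.690 / 12.709 = 1.549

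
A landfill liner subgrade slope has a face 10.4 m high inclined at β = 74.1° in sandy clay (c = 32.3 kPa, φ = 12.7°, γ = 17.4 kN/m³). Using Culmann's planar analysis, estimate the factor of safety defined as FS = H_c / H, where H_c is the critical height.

FS = 1.28

H_c = (4c/γ) · sinβ cosφ / [1 − cos(β − φ)]
    = (4·32.3/17.4) · sin74.1°·cos12.7° / [1 − cos61.4°]
    = 7.425 · 0.9382 / 0.5213 = 13.36 m
FS = H_c / H = 13.36 / 10.4 = 1.285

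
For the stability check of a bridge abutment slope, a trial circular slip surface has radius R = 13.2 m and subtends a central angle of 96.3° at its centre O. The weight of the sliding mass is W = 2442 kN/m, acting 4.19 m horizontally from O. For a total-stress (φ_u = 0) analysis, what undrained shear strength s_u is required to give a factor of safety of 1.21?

s_u = 42.3 kPa

FS = s_u·L_a·R / (W·d), so s_u = FS·W·d / (L_a·R).
Arc length L_a = R·θ = 13.2·(96.3°·π/180) = 13.2·1.6808 = 22.19 m
s_u = 1.21·2442·4.19 / (22.19·13.2) = 12380.7 / 292.85 = 42.28 kPa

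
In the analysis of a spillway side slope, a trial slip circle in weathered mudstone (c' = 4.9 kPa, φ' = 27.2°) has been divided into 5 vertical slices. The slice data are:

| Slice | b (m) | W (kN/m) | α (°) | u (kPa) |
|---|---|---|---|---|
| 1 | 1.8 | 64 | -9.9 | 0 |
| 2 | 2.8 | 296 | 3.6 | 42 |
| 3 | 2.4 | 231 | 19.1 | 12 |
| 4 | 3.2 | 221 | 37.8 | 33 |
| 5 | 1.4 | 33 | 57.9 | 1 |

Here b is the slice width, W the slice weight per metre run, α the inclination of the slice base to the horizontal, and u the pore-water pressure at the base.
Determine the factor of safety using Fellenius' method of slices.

Ordinary method of slices: FS = Σ[c'·Δl_i + (W_i cosα_i − u_i·Δl_i)·tanφ'] / Σ W_i sinα_i, with Δl_i = b_i / cosα_i.
Slice 1: Δl = 1.8/cos(-9.9°) = 1.827 m; N'_1 = 64·cos(-9.9°) − 0·1.827 = 63.0; c'Δl = 8.95; W sinα = -11.0
Slice 2: Δl = 2.8/cos3.6° = 2.806 m; N'_2 = 296·cos3.6° − 42·2.806 = 177.6; c'Δl = 13.75; W sinα = 18.6
Slice 3: Δl = 2.4/cos19.1° = 2.540 m; N'_3 = 231·cos19.1° − 12·2.540 = 187.8; c'Δl = 12.45; W sinα = 75.6
Slice 4: Δl = 3.2/cos37.8° = 4.050 m; N'_4 = 221·cos37.8° − 33·4.050 = 41.0; c'Δl = 19.84; W sinα = 135.5
Slice 5: Δl = 1.4/cos57.9° = 2.635 m; N'_5 = 33·cos57.9° − 1·2.635 = 14.9; c'Δl = 12.91; W sinα = 28.0
Σc'Δl = 67.9 kN/m; ΣN' = 484.3 kN/m; ΣW sinα = 246.6 kN/m
Resisting = 67.9 + 484.3·tan27.2° = 67.9 + 248.9 = 316.8 kN/m
FS = 316.8 / 246.6 = 1.285

FS = 1.28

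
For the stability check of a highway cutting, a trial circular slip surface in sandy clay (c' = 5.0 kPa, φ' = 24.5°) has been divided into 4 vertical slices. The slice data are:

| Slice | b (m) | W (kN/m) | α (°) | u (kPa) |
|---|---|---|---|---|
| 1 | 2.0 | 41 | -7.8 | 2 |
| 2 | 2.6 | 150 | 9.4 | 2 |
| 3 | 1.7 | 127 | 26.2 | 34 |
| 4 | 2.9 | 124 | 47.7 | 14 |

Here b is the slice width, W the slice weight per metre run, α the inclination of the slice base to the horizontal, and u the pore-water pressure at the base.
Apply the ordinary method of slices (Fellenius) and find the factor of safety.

Ordinary method of slices: FS = Σ[c'·Δl_i + (W_i cosα_i − u_i·Δl_i)·tanφ'] / Σ W_i sinα_i, with Δl_i = b_i / cosα_i.
Slice 1: Δl = 2.0/cos(-7.8°) = 2.019 m; N'_1 = 41·cos(-7.8°) − 2·2.019 = 36.6; c'Δl = 10.09; W sinα = -5.6
Slice 2: Δl = 2.6/cos9.4° = 2.635 m; N'_2 = 150·cos9.4° − 2·2.635 = 142.7; c'Δl = 13.18; W sinα = 24.5
Slice 3: Δl = 1.7/cos26.2° = 1.895 m; N'_3 = 127·cos26.2° − 34·1.895 = 49.5; c'Δl = 9.47; W sinα = 56.1
Slice 4: Δl = 2.9/cos47.7° = 4.309 m; N'_4 = 124·cos47.7° − 14·4.309 = 23.1; c'Δl = 21.54; W sinα = 91.7
Σc'Δl = 54.3 kN/m; ΣN' = 252.0 kN/m; ΣW sinα = 166.7 kN/m
Resisting = 54.3 + 252.0·tan24.5° = 54.3 + 114.8 = 169.1 kN/m
FS = 169.1 / 166.7 = 1.014

FS = 1.01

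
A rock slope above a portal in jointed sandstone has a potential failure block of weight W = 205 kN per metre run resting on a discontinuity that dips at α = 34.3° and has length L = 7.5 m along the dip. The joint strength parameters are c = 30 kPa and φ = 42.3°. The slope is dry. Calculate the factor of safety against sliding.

FS = 3.28

Resolving the block weight along and normal to the plane and applying the Mohr–Coulomb strength on the joint:
N' = W cosα = 205·cos34.3° = 169.4 kN/m
Driving force T = W sinα = 205·sin34.3° = 115.5 kN/m
Resisting force R = c·L + N'·tanφ = 30·7.5 + 169.4·tan42.3° = 225.0 + 154.1 = 379.1 kN/m
FS = R / T = 379.1 / 115.5 = 3.282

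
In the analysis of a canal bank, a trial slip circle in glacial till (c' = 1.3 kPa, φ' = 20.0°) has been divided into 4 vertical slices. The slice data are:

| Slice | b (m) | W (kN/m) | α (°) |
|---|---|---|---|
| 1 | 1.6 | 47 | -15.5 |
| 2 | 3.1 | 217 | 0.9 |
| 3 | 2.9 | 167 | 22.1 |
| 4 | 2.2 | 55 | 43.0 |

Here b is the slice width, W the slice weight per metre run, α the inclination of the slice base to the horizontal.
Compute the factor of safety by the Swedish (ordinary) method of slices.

Ordinary method of slices: FS = Σ[c'·Δl_i + (W_i cosα_i)·tanφ'] / Σ W_i sinα_i, with Δl_i = b_i / cosα_i.
Slice 1: Δl = 1.6/cos(-15.5°) = 1.660 m; N'_1 = 47·cos(-15.5°) = 45.3; c'Δl = 2.16; W sinα = -12.6
Slice 2: Δl = 3.1/cos0.9° = 3.100 m; N'_2 = 217·cos0.9° = 217.0; c'Δl = 4.03; W sinα = 3.4
Slice 3: Δl = 2.9/cos22.1° = 3.130 m; N'_3 = 167·cos22.1° = 154.7; c'Δl = 4.07; W sinα = 62.8
Slice 4: Δl = 2.2/cos43.0° = 3.008 m; N'_4 = 55·cos43.0° = 40.2; c'Δl = 3.91; W sinα = 37.5
Σc'Δl = 14.2 kN/m; ΣN' = 457.2 kN/m; ΣW sinα = 91.2 kN/m
Resisting = 14.2 + 457.2·tan20.0° = 14.2 + 166.4 = 180.6 kN/m
FS = 180.6 / 91.2 = 1.980

FS = 1.98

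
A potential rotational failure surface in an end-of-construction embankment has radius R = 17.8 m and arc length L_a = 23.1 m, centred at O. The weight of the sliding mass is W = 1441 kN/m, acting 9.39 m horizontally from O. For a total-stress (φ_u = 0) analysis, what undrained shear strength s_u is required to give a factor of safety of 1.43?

s_u = 47.1 kPa

FS = s_u·L_a·R / (W·d), so s_u = FS·W·d / (L_a·R).
s_u = 1.43·1441·9.39 / (23.10·17.8) = 19349.3 / 411.18 = 47.06 kPa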